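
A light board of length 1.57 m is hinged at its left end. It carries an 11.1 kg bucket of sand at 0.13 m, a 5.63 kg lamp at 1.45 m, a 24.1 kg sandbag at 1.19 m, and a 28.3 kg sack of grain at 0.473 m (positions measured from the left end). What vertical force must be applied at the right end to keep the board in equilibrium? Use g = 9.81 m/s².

Taking torques about the left end:
Bucket of sand: 11.1 × 9.81 = 108.9 N down at 0.13 m → arm 0.13 m, τ = 108.9 × 0.13 = 14.16 N·m clockwise.
Lamp: 5.63 × 9.81 = 55.23 N down at 1.45 m → arm 1.45 m, τ = 55.23 × 1.45 = 80.08 N·m clockwise.
Sandbag: 24.1 × 9.81 = 236.4 N down at 1.19 m → arm 1.19 m, τ = 236.4 × 1.19 = 281.3 N·m clockwise.
Sack of grain: 28.3 × 9.81 = 277.6 N down at 0.473 m → arm 0.473 m, τ = 277.6 × 0.473 = 131.3 N·m clockwise.
Net moment of the loads = 506.8 N·m clockwise.
The upward force F acts at the right end, arm 1.57 m, giving F × 1.57 counterclockwise.
Στ = 0 ⇒ F × 1.57 = 506.8 ⇒ F = 506.8 / 1.57 = 323 N.

F ≈ 323 N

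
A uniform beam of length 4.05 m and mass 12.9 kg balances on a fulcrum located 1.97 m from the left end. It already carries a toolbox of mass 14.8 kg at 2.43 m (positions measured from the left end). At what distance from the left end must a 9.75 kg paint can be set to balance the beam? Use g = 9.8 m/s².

Take moments about the fulcrum (at 1.97 m from the left end).
Beam weight: 12.9 × 9.8 = 126.4 N down at 2.025 m → arm 0.055 m, τ = 126.4 × 0.055 = 6.952 N·m clockwise.
Toolbox: 14.8 × 9.8 = 145 N down at 2.43 m → arm 0.46 m, τ = 145 × 0.46 = 66.7 N·m clockwise.
Net moment of existing loads = 73.65 N·m clockwise.
The paint can weighs 9.75 × 9.8 = 95.55 N and must supply an equal counterclockwise moment, so its lever arm about the fulcrum is 73.65 / 95.55 = 0.771 m.
That puts it at 1.97 − 0.771 = 1.2 m from the left end.

x ≈ 1.2 m from the left end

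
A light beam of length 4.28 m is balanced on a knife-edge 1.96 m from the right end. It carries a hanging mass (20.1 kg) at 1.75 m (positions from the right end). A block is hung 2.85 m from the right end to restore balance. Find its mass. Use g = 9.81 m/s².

m ≈ 4.74 kg

Sum moments about the knife-edge (at 1.96 m from the right end) (the support reaction has zero arm there).
Hanging mass: 20.1 × 9.81 = 197.2 N down at 1.75 m → arm 0.21 m, τ = 197.2 × 0.21 = 41.41 N·m clockwise.
Net moment of known loads = 41.41 N·m clockwise.
An unknown mass m at 2.85 m has arm 0.89 m; its moment is m·g·0.89 counterclockwise.
Στ = 0 ⇒ m × 9.81 × 0.89 = 41.41 ⇒ m = 41.41 / (9.81 × 0.89) = 4.74 kg.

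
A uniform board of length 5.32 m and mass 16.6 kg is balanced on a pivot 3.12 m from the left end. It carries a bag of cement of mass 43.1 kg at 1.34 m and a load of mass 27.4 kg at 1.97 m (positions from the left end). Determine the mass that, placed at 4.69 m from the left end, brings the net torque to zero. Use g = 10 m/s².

Sum moments about the pivot (at 3.12 m from the left end) (the support reaction has zero arm there).
Beam weight: 16.6 × 10 = 166 N down at 2.66 m → arm 0.46 m, τ = 166 × 0.46 = 76.36 N·m counterclockwise.
Bag of cement: 43.1 × 10 = 431 N down at 1.34 m → arm 1.78 m, τ = 431 × 1.78 = 767.2 N·m counterclockwise.
Load: 27.4 × 10 = 274 N down at 1.97 m → arm 1.15 m, τ = 274 × 1.15 = 315.1 N·m counterclockwise.
Net moment of known loads = 1159 N·m counterclockwise.
An unknown mass m at 4.69 m has arm 1.57 m; its moment is m·g·1.57 clockwise.
Setting net torque to zero: m × 10 × 1.57 = 1159 → m = 1159 / (10 × 1.57) = 73.8 kg.

m ≈ 73.8 kg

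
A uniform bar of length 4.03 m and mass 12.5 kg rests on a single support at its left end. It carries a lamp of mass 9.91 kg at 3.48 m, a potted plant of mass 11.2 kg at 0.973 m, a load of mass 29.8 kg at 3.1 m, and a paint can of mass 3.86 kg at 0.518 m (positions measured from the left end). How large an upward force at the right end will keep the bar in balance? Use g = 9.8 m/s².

F ≈ 401 N

About the left end:
Beam weight: 12.5 × 9.8 = 122.5 N down at 2.015 m → arm 2.015 m, τ = 122.5 × 2.015 = 246.8 N·m clockwise.
Lamp: 9.91 × 9.8 = 97.12 N down at 3.48 m → arm 3.48 m, τ = 97.12 × 3.48 = 338 N·m clockwise.
Potted plant: 11.2 × 9.8 = 109.8 N down at 0.973 m → arm 0.973 m, τ = 109.8 × 0.973 = 106.8 N·m clockwise.
Load: 29.8 × 9.8 = 292 N down at 3.1 m → arm 3.1 m, τ = 292 × 3.1 = 905.2 N·m clockwise.
Paint can: 3.86 × 9.8 = 37.83 N down at 0.518 m → arm 0.518 m, τ = 37.83 × 0.518 = 19.6 N·m clockwise.
Net moment of the loads = 1616 N·m clockwise.
The upward force F acts at the right end, arm 4.03 m, giving F × 4.03 counterclockwise.
Balancing moments: F × 4.03 = 1616, giving F = 1616 / 4.03 = 401 N.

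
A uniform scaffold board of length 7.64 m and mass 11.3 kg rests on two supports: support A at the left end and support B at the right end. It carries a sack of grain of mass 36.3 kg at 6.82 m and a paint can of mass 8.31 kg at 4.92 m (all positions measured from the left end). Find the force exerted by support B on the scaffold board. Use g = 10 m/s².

Taking torques about support A:
Beam weight: 11.3 × 10 = 113 N down at 3.82 m → arm 3.82 m, τ = 113 × 3.82 = 431.7 N·m clockwise.
Sack of grain: 36.3 × 10 = 363 N down at 6.82 m → arm 6.82 m, τ = 363 × 6.82 = 2476 N·m clockwise.
Paint can: 8.31 × 10 = 83.1 N down at 4.92 m → arm 4.92 m, τ = 83.1 × 4.92 = 408.9 N·m clockwise.
Net load moment about support A = 3317 N·m clockwise.
Reaction R at support B is upward at 7.64 m, arm 7.64 m → moment R × 7.64 counterclockwise.
Στ = 0 ⇒ R × 7.64 = 3317 ⇒ R = 434 N.

R_B ≈ 434 N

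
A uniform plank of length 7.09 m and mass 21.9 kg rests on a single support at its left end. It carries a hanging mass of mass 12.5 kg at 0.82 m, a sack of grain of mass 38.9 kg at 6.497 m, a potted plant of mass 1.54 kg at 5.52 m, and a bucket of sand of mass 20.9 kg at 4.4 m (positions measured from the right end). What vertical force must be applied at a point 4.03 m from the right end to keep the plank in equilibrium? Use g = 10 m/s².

F ≈ 777 N

Sum moments about the left end (the unknown pivot reaction has zero arm there).
Beam weight: 21.9 × 10 = 219 N down at 3.545 m → arm 3.545 m, τ = 219 × 3.545 = 776.4 N·m clockwise.
Hanging mass: 12.5 × 10 = 125 N down at 0.82 m → arm 6.27 m, τ = 125 × 6.27 = 783.8 N·m clockwise.
Sack of grain: 38.9 × 10 = 389 N down at 6.497 m → arm 0.593 m, τ = 389 × 0.593 = 230.7 N·m clockwise.
Potted plant: 1.54 × 10 = 15.4 N down at 5.52 m → arm 1.57 m, τ = 15.4 × 1.57 = 24.18 N·m clockwise.
Bucket of sand: 20.9 × 10 = 209 N down at 4.4 m → arm 2.69 m, τ = 209 × 2.69 = 562.2 N·m clockwise.
Net moment of the loads = 2377 N·m clockwise.
The upward force F acts at a point 4.03 m from the right end, arm 3.06 m, giving F × 3.06 counterclockwise.
Balancing moments: F × 3.06 = 2377, giving F = 2377 / 3.06 = 777 N.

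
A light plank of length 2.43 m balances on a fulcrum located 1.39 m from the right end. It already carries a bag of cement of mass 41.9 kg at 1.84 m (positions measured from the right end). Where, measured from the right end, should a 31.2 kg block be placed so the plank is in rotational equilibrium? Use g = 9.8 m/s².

Take moments about the fulcrum (at 1.39 m from the right end).
Bag of cement: 41.9 × 9.8 = 410.6 N down at 1.84 m → arm 0.45 m, τ = 410.6 × 0.45 = 184.8 N·m counterclockwise.
Net moment of existing loads = 184.8 N·m counterclockwise.
The block weighs 31.2 × 9.8 = 305.8 N and must supply an equal clockwise moment, so its lever arm about the fulcrum is 184.8 / 305.8 = 0.604 m.
That puts it at 1.39 − 0.604 = 0.786 m from the right end.

x ≈ 0.786 m from the right end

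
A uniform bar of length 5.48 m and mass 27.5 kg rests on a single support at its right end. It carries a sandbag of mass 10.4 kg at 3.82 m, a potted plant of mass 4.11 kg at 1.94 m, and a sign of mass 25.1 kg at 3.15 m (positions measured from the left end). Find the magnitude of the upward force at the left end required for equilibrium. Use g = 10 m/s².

Sum moments about the right end (the unknown pivot reaction has zero arm there).
Beam weight: 27.5 × 10 = 275 N down at 2.74 m → arm 2.74 m, τ = 275 × 2.74 = 753.5 N·m counterclockwise.
Sandbag: 10.4 × 10 = 104 N down at 3.82 m → arm 1.66 m, τ = 104 × 1.66 = 172.6 N·m counterclockwise.
Potted plant: 4.11 × 10 = 41.1 N down at 1.94 m → arm 3.54 m, τ = 41.1 × 3.54 = 145.5 N·m counterclockwise.
Sign: 25.1 × 10 = 251 N down at 3.15 m → arm 2.33 m, τ = 251 × 2.33 = 584.8 N·m counterclockwise.
Net moment of the loads = 1656 N·m counterclockwise.
The upward force F acts at the left end, arm 5.48 m, giving F × 5.48 clockwise.
Balancing moments: F × 5.48 = 1656, giving F = 1656 / 5.48 = 302 N.

F ≈ 302 N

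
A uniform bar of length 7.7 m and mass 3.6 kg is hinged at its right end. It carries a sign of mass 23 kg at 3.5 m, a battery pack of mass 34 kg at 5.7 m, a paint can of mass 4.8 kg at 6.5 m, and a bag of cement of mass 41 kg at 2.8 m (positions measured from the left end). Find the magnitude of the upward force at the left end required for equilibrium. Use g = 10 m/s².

F ≈ 500 N

About the right end:
Beam weight: 3.6 × 10 = 36 N down at 3.85 m → arm 3.85 m, τ = 36 × 3.85 = 138.6 N·m counterclockwise.
Sign: 23 × 10 = 230 N down at 3.5 m → arm 4.2 m, τ = 230 × 4.2 = 966 N·m counterclockwise.
Battery pack: 34 × 10 = 340 N down at 5.7 m → arm 2 m, τ = 340 × 2 = 680 N·m counterclockwise.
Paint can: 4.8 × 10 = 48 N down at 6.5 m → arm 1.2 m, τ = 48 × 1.2 = 57.6 N·m counterclockwise.
Bag of cement: 41 × 10 = 410 N down at 2.8 m → arm 4.9 m, τ = 410 × 4.9 = 2009 N·m counterclockwise.
Net moment of the loads = 3851 N·m counterclockwise.
The upward force F acts at the left end, arm 7.7 m, giving F × 7.7 clockwise.
Setting net torque to zero: F × 7.7 = 3851 → F = 3851 / 7.7 = 500 N.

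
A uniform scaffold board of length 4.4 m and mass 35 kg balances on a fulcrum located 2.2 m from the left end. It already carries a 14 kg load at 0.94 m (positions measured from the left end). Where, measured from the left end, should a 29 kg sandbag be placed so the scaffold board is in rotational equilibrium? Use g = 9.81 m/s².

x ≈ 2.81 m from the left end

Take moments about the fulcrum (at 2.2 m from the left end).
Beam weight: acts at the fulcrum, moment arm 0 → no torque.
Load: 14 × 9.81 = 137.3 N down at 0.94 m → arm 1.26 m, τ = 137.3 × 1.26 = 173 N·m counterclockwise.
Net moment of existing loads = 173 N·m counterclockwise.
The sandbag weighs 29 × 9.81 = 284.5 N and must supply an equal clockwise moment, so its lever arm about the fulcrum is 173 / 284.5 = 0.608 m.
That puts it at 2.2 + 0.608 = 2.81 m from the left end.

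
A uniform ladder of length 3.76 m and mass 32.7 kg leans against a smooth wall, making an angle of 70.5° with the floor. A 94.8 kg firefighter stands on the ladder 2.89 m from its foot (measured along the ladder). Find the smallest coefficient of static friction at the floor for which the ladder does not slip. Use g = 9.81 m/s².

μ_min ≈ 0.248

Taking torques about the foot of the ladder:
Ladder weight 32.7×9.81 = 320.8 N acts at 1.88 m along the ladder; its horizontal arm is 1.88·cos70.5° = 0.6276 m → τ = 201.3 N·m clockwise.
Firefighter: 94.8×9.81 = 930 N at 2.89 m → arm 0.9647 m → τ = 897.2 N·m clockwise.
Wall normal N acts horizontally at the top; its moment arm is the height L sinθ = 3.76·sin70.5° = 3.544 m, counterclockwise.
For rotational equilibrium, N × 3.544 = 1098, so N = 309.8 N.
ΣFx = 0 ⇒ f = N_wall = 309.8 N. ΣFy = 0 ⇒ N_floor = 1251 N.
μ_min = f / N_floor = 309.8 / 1251 = 0.248.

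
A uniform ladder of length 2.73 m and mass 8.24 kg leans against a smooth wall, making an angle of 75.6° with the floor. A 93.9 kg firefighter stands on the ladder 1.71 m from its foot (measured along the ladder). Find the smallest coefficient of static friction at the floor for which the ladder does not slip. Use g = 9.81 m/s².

μ_min ≈ 0.158

About the foot of the ladder:
Ladder weight 8.24×9.81 = 80.83 N acts at 1.365 m along the ladder; its horizontal arm is 1.365·cos75.6° = 0.3395 m → τ = 27.44 N·m clockwise.
Firefighter: 93.9×9.81 = 921.2 N at 1.71 m → arm 0.4253 m → τ = 391.8 N·m clockwise.
Wall normal N acts horizontally at the top; its moment arm is the height L sinθ = 2.73·sin75.6° = 2.644 m, counterclockwise.
Balancing moments: N × 2.644 = 419.2, giving N = 158.5 N.
ΣFx = 0 ⇒ f = N_wall = 158.5 N. ΣFy = 0 ⇒ N_floor = 1002 N.
μ_min = f / N_floor = 158.5 / 1002 = 0.158.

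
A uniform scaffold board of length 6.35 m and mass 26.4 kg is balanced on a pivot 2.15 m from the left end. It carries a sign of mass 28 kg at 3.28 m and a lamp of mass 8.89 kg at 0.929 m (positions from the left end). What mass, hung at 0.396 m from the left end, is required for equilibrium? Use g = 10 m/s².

Take moments about the pivot (at 2.15 m from the left end).
Beam weight: 26.4 × 10 = 264 N down at 3.175 m → arm 1.025 m, τ = 264 × 1.025 = 270.6 N·m clockwise.
Sign: 28 × 10 = 280 N down at 3.28 m → arm 1.13 m, τ = 280 × 1.13 = 316.4 N·m clockwise.
Lamp: 8.89 × 10 = 88.9 N down at 0.929 m → arm 1.221 m, τ = 88.9 × 1.221 = 108.5 N·m counterclockwise.
Net moment of known loads = 478.5 N·m clockwise.
An unknown mass m at 0.396 m has arm 1.754 m; its moment is m·g·1.754 counterclockwise.
For rotational equilibrium, m × 10 × 1.754 = 478.5, so m = 478.5 / (10 × 1.754) = 27.3 kg.

m ≈ 27.3 kg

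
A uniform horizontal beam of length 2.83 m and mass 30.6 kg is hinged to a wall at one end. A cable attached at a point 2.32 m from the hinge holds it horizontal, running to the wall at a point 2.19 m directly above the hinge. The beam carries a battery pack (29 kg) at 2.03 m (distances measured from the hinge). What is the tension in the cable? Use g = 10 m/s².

Sum moments about the hinge (the unknown hinge reaction has zero arm there).
Beam weight: 30.6 × 10 = 306 N down at 1.415 m → arm 1.415 m, τ = 306 × 1.415 = 433 N·m clockwise.
Battery pack: 29 × 10 = 290 N down at 2.03 m → arm 2.03 m, τ = 290 × 2.03 = 588.7 N·m clockwise.
Total clockwise load moment = 1022 N·m.
The cable tension T acts at 2.32 m; only its component perpendicular to the beam, T sinθ, produces torque. sinθ = h/√(h²+d²) = 2.19/√(2.19²+2.32²) = 0.6864.
Setting net torque to zero: T × 2.32 × 0.6864 = 1022 → T = 1022 / 1.592 = 642 N.

T ≈ 642 N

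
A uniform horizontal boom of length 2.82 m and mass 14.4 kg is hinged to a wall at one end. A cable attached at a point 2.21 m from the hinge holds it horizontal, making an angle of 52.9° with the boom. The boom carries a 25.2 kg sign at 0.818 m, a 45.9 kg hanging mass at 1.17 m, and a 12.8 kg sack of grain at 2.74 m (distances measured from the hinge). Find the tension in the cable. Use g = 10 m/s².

Taking torques about the hinge:
Beam weight: 14.4 × 10 = 144 N down at 1.41 m → arm 1.41 m, τ = 144 × 1.41 = 203 N·m clockwise.
Sign: 25.2 × 10 = 252 N down at 0.818 m → arm 0.818 m, τ = 252 × 0.818 = 206.1 N·m clockwise.
Hanging mass: 45.9 × 10 = 459 N down at 1.17 m → arm 1.17 m, τ = 459 × 1.17 = 537 N·m clockwise.
Sack of grain: 12.8 × 10 = 128 N down at 2.74 m → arm 2.74 m, τ = 128 × 2.74 = 350.7 N·m clockwise.
Total clockwise load moment = 1297 N·m.
The cable tension T acts at 2.21 m; only its component perpendicular to the boom, T sinθ, produces torque. sin 52.9° = 0.7976.
Setting net torque to zero: T × 2.21 × 0.7976 = 1297 → T = 1297 / 1.763 = 736 N.

T ≈ 736 N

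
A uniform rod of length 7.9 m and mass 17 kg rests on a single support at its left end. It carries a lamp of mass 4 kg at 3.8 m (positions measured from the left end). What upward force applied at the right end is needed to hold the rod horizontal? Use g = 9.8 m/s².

Choose the left end as the axis so the unknown pivot reaction has zero arm there.
Beam weight: 17 × 9.8 = 166.6 N down at 3.95 m → arm 3.95 m, τ = 166.6 × 3.95 = 658.1 N·m clockwise.
Lamp: 4 × 9.8 = 39.2 N down at 3.8 m → arm 3.8 m, τ = 39.2 × 3.8 = 149 N·m clockwise.
Net moment of the loads = 807.1 N·m clockwise.
The upward force F acts at the right end, arm 7.9 m, giving F × 7.9 counterclockwise.
Setting net torque to zero: F × 7.9 = 807.1 → F = 807.1 / 7.9 = 102 N.

F ≈ 102 N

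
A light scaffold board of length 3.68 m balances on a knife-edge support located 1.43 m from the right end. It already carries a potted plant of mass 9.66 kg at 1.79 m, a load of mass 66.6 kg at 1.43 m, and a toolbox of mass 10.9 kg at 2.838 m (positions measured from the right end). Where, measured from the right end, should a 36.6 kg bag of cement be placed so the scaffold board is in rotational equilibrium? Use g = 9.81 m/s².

x ≈ 0.916 m from the right end

Sum moments about the knife-edge support (at 1.43 m from the right end) (the support reaction has zero arm there).
Potted plant: 9.66 × 9.81 = 94.76 N down at 1.79 m → arm 0.36 m, τ = 94.76 × 0.36 = 34.11 N·m counterclockwise.
Load: acts at the knife-edge support, moment arm 0 → no torque.
Toolbox: 10.9 × 9.81 = 106.9 N down at 2.838 m → arm 1.408 m, τ = 106.9 × 1.408 = 150.5 N·m counterclockwise.
Net moment of existing loads = 184.6 N·m counterclockwise.
The bag of cement weighs 36.6 × 9.81 = 359 N and must supply an equal clockwise moment, so its lever arm about the knife-edge support is 184.6 / 359 = 0.514 m.
That puts it at 1.43 − 0.514 = 0.916 m from the right end.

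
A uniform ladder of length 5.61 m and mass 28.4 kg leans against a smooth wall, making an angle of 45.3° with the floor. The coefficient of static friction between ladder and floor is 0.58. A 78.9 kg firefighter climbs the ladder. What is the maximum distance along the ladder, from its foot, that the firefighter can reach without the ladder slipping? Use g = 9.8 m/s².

d ≈ 3.46 m

Sum moments about the foot of the ladder (the floor normal and friction both act there and drop out).
Ladder weight 28.4×9.8 = 278.3 N acts at 2.805 m along the ladder; its horizontal arm is 2.805·cos45.3° = 1.973 m → τ = 549.1 N·m clockwise.
Firefighter weight 78.9×9.8 = 773.2 N at distance d → arm d·cos45.3° → τ = 773.2·d·0.7034 clockwise.
Wall normal N at the top has arm L sinθ = 3.988 m counterclockwise, so Στ = 0 gives N·3.988 = 549.1 + 543.9·d.
ΣFy = 0 ⇒ N_floor = 1052 N, so the maximum friction is μ_s·N_floor = 0.58×1052 = 610.2 N. ΣFx = 0 ⇒ N_wall = f, so at the slipping point N = 610.2 N.
Substituting: 610.2×3.988 = 549.1 + 543.9·d ⇒ d = (2433 − 549.1) / 543.9 = 3.46 m.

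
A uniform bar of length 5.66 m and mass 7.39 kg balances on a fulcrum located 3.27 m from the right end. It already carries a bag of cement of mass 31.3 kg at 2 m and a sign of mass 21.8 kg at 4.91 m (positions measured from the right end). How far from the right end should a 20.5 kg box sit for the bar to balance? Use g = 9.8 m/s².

About the fulcrum (at 3.27 m from the right end):
Beam weight: 7.39 × 9.8 = 72.42 N down at 2.83 m → arm 0.44 m, τ = 72.42 × 0.44 = 31.86 N·m clockwise.
Bag of cement: 31.3 × 9.8 = 306.7 N down at 2 m → arm 1.27 m, τ = 306.7 × 1.27 = 389.5 N·m clockwise.
Sign: 21.8 × 9.8 = 213.6 N down at 4.91 m → arm 1.64 m, τ = 213.6 × 1.64 = 350.3 N·m counterclockwise.
Net moment of existing loads = 71.06 N·m clockwise.
The box weighs 20.5 × 9.8 = 200.9 N and must supply an equal counterclockwise moment, so its lever arm about the fulcrum is 71.06 / 200.9 = 0.354 m.
That puts it at 3.27 + 0.354 = 3.62 m from the right end.

x ≈ 3.62 m from the right end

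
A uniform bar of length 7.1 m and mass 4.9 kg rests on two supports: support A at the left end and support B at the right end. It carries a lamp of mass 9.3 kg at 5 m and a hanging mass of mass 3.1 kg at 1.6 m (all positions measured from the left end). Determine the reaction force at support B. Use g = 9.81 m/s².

R_B ≈ 95.1 N

Choose support A as the axis so its reaction then has zero moment arm.
Beam weight: 4.9 × 9.81 = 48.07 N down at 3.55 m → arm 3.55 m, τ = 48.07 × 3.55 = 170.6 N·m clockwise.
Lamp: 9.3 × 9.81 = 91.23 N down at 5 m → arm 5 m, τ = 91.23 × 5 = 456.2 N·m clockwise.
Hanging mass: 3.1 × 9.81 = 30.41 N down at 1.6 m → arm 1.6 m, τ = 30.41 × 1.6 = 48.66 N·m clockwise.
Net load moment about support A = 675.5 N·m clockwise.
Reaction R at support B is upward at 7.1 m, arm 7.1 m → moment R × 7.1 counterclockwise.
Setting net torque to zero: R × 7.1 = 675.5 → R = 95.1 N.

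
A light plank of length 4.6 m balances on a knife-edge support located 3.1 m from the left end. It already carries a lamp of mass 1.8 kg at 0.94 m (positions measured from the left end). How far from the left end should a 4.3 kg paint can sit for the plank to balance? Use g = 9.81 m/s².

About the knife-edge support (at 3.1 m from the left end):
Lamp: 1.8 × 9.81 = 17.66 N down at 0.94 m → arm 2.16 m, τ = 17.66 × 2.16 = 38.15 N·m counterclockwise.
Net moment of existing loads = 38.15 N·m counterclockwise.
The paint can weighs 4.3 × 9.81 = 42.18 N and must supply an equal clockwise moment, so its lever arm about the knife-edge support is 38.15 / 42.18 = 0.904 m.
That puts it at 3.1 + 0.904 = 4 m from the left end.

x ≈ 4 m from the left end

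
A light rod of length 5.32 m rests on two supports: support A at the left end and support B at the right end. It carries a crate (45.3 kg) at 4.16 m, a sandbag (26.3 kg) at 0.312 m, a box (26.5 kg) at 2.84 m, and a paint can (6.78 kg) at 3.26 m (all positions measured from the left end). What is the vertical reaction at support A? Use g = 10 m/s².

About support B:
Crate: 45.3 × 10 = 453 N down at 4.16 m → arm 1.16 m, τ = 453 × 1.16 = 525.5 N·m counterclockwise.
Sandbag: 26.3 × 10 = 263 N down at 0.312 m → arm 5.008 m, τ = 263 × 5.008 = 1317 N·m counterclockwise.
Box: 26.5 × 10 = 265 N down at 2.84 m → arm 2.48 m, τ = 265 × 2.48 = 657.2 N·m counterclockwise.
Paint can: 6.78 × 10 = 67.8 N down at 3.26 m → arm 2.06 m, τ = 67.8 × 2.06 = 139.7 N·m counterclockwise.
Net load moment about support B = 2639 N·m counterclockwise.
Reaction R at support A is upward at 0 m, arm 5.32 m → moment R × 5.32 clockwise.
Setting net torque to zero: R × 5.32 = 2639 → R = 496 N.

R_A ≈ 496 N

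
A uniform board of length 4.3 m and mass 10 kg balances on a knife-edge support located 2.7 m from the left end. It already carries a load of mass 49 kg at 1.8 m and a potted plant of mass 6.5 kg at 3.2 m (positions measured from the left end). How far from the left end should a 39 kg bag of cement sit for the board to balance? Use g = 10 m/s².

x ≈ 3.89 m from the left end

Taking torques about the knife-edge support (at 2.7 m from the left end):
Beam weight: 10 × 10 = 100 N down at 2.15 m → arm 0.55 m, τ = 100 × 0.55 = 55 N·m counterclockwise.
Load: 49 × 10 = 490 N down at 1.8 m → arm 0.9 m, τ = 490 × 0.9 = 441 N·m counterclockwise.
Potted plant: 6.5 × 10 = 65 N down at 3.2 m → arm 0.5 m, τ = 65 × 0.5 = 32.5 N·m clockwise.
Net moment of existing loads = 463.5 N·m counterclockwise.
The bag of cement weighs 39 × 10 = 390 N and must supply an equal clockwise moment, so its lever arm about the knife-edge support is 463.5 / 390 = 1.19 m.
That puts it at 2.7 + 1.19 = 3.89 m from the left end.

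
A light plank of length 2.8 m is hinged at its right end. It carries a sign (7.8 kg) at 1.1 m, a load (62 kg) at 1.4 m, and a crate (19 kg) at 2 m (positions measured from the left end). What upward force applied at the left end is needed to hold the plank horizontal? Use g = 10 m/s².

F ≈ 412 N

Take moments about the right end.
Sign: 7.8 × 10 = 78 N down at 1.1 m → arm 1.7 m, τ = 78 × 1.7 = 132.6 N·m counterclockwise.
Load: 62 × 10 = 620 N down at 1.4 m → arm 1.4 m, τ = 620 × 1.4 = 868 N·m counterclockwise.
Crate: 19 × 10 = 190 N down at 2 m → arm 0.8 m, τ = 190 × 0.8 = 152 N·m counterclockwise.
Net moment of the loads = 1153 N·m counterclockwise.
The upward force F acts at the left end, arm 2.8 m, giving F × 2.8 clockwise.
For rotational equilibrium, F × 2.8 = 1153, so F = 1153 / 2.8 = 412 N.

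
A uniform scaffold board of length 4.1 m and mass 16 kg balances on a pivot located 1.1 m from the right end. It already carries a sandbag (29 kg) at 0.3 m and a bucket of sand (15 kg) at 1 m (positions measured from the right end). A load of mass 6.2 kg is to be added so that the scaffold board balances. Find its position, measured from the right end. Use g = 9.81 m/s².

About the pivot (at 1.1 m from the right end):
Beam weight: 16 × 9.81 = 157 N down at 2.05 m → arm 0.95 m, τ = 157 × 0.95 = 149.2 N·m counterclockwise.
Sandbag: 29 × 9.81 = 284.5 N down at 0.3 m → arm 0.8 m, τ = 284.5 × 0.8 = 227.6 N·m clockwise.
Bucket of sand: 15 × 9.81 = 147.2 N down at 1 m → arm 0.1 m, τ = 147.2 × 0.1 = 14.72 N·m clockwise.
Net moment of existing loads = 93.12 N·m clockwise.
The load weighs 6.2 × 9.81 = 60.82 N and must supply an equal counterclockwise moment, so its lever arm about the pivot is 93.12 / 60.82 = 1.53 m.
That puts it at 1.1 + 1.53 = 2.63 m from the right end.

x ≈ 2.63 m from the right end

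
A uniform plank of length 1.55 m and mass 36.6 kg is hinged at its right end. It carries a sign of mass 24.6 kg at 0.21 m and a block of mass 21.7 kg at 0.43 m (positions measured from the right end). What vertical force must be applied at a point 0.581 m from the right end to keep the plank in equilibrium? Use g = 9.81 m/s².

About the right end:
Beam weight: 36.6 × 9.81 = 359 N down at 0.775 m → arm 0.775 m, τ = 359 × 0.775 = 278.2 N·m counterclockwise.
Sign: 24.6 × 9.81 = 241.3 N down at 0.21 m → arm 0.21 m, τ = 241.3 × 0.21 = 50.67 N·m counterclockwise.
Block: 21.7 × 9.81 = 212.9 N down at 0.43 m → arm 0.43 m, τ = 212.9 × 0.43 = 91.55 N·m counterclockwise.
Net moment of the loads = 420.4 N·m counterclockwise.
The upward force F acts at a point 0.581 m from the right end, arm 0.581 m, giving F × 0.581 clockwise.
For rotational equilibrium, F × 0.581 = 420.4, so F = 420.4 / 0.581 = 724 N.

F ≈ 724 N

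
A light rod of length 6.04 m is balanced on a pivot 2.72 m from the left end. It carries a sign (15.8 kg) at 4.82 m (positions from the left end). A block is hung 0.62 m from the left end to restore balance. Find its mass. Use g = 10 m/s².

m ≈ 15.8 kg

Choose the pivot (at 2.72 m from the left end) as the axis so the support reaction has zero arm there.
Sign: 15.8 × 10 = 158 N down at 4.82 m → arm 2.1 m, τ = 158 × 2.1 = 331.8 N·m clockwise.
Net moment of known loads = 331.8 N·m clockwise.
An unknown mass m at 0.62 m has arm 2.1 m; its moment is m·g·2.1 counterclockwise.
Στ = 0 ⇒ m × 10 × 2.1 = 331.8 ⇒ m = 331.8 / (10 × 2.1) = 15.8 kg.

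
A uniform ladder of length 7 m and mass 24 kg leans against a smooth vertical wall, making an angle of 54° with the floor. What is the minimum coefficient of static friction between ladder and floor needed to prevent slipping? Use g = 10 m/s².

μ_min ≈ 0.363

About the foot of the ladder:
Ladder weight 24×10 = 240 N acts at 3.5 m along the ladder; its horizontal arm is 3.5·cos54° = 2.057 m → τ = 493.7 N·m clockwise.
Wall normal N acts horizontally at the top; its moment arm is the height L sinθ = 7·sin54° = 5.663 m, counterclockwise.
Balancing moments: N × 5.663 = 493.7, giving N = 87.18 N.
ΣFx = 0 ⇒ f = N_wall = 87.18 N. ΣFy = 0 ⇒ N_floor = 240 N.
μ_min = f / N_floor = 87.18 / 240 = 0.363.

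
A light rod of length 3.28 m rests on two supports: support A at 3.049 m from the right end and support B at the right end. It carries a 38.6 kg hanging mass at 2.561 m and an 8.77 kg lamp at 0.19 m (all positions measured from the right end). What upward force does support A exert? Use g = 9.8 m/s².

R_A ≈ 323 N

About support B:
Hanging mass: 38.6 × 9.8 = 378.3 N down at 2.561 m → arm 2.561 m, τ = 378.3 × 2.561 = 968.8 N·m counterclockwise.
Lamp: 8.77 × 9.8 = 85.95 N down at 0.19 m → arm 0.19 m, τ = 85.95 × 0.19 = 16.33 N·m counterclockwise.
Net load moment about support B = 985.1 N·m counterclockwise.
Reaction R at support A is upward at 3.049 m, arm 3.049 m → moment R × 3.049 clockwise.
Balancing moments: R × 3.049 = 985.1, giving R = 323 N.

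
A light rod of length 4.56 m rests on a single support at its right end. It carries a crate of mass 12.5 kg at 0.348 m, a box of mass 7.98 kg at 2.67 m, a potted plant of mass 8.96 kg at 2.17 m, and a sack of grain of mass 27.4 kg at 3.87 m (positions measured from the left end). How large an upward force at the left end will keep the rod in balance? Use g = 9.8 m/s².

F ≈ 232 N

Sum moments about the right end (the unknown pivot reaction has zero arm there).
Crate: 12.5 × 9.8 = 122.5 N down at 0.348 m → arm 4.212 m, τ = 122.5 × 4.212 = 516 N·m counterclockwise.
Box: 7.98 × 9.8 = 78.2 N down at 2.67 m → arm 1.89 m, τ = 78.2 × 1.89 = 147.8 N·m counterclockwise.
Potted plant: 8.96 × 9.8 = 87.81 N down at 2.17 m → arm 2.39 m, τ = 87.81 × 2.39 = 209.9 N·m counterclockwise.
Sack of grain: 27.4 × 9.8 = 268.5 N down at 3.87 m → arm 0.69 m, τ = 268.5 × 0.69 = 185.3 N·m counterclockwise.
Net moment of the loads = 1059 N·m counterclockwise.
The upward force F acts at the left end, arm 4.56 m, giving F × 4.56 clockwise.
Setting net torque to zero: F × 4.56 = 1059 → F = 1059 / 4.56 = 232 N.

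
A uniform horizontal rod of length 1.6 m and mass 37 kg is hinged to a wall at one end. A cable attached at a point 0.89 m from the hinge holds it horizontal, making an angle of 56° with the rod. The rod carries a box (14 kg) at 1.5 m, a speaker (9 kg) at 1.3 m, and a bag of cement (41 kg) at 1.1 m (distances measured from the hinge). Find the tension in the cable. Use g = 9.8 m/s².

Taking torques about the hinge:
Beam weight: 37 × 9.8 = 362.6 N down at 0.8 m → arm 0.8 m, τ = 362.6 × 0.8 = 290.1 N·m clockwise.
Box: 14 × 9.8 = 137.2 N down at 1.5 m → arm 1.5 m, τ = 137.2 × 1.5 = 205.8 N·m clockwise.
Speaker: 9 × 9.8 = 88.2 N down at 1.3 m → arm 1.3 m, τ = 88.2 × 1.3 = 114.7 N·m clockwise.
Bag of cement: 41 × 9.8 = 401.8 N down at 1.1 m → arm 1.1 m, τ = 401.8 × 1.1 = 442 N·m clockwise.
Total clockwise load moment = 1053 N·m.
The cable tension T acts at 0.89 m; only its component perpendicular to the rod, T sinθ, produces torque. sin 56° = 0.829.
Setting net torque to zero: T × 0.89 × 0.829 = 1053 → T = 1053 / 0.7378 = 1430 N.

T ≈ 1430 N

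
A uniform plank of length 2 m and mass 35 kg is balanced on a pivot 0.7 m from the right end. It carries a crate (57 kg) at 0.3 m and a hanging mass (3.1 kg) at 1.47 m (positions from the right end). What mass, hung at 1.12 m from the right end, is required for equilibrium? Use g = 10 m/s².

m ≈ 23.6 kg

Take moments about the pivot (at 0.7 m from the right end).
Beam weight: 35 × 10 = 350 N down at 1 m → arm 0.3 m, τ = 350 × 0.3 = 105 N·m counterclockwise.
Crate: 57 × 10 = 570 N down at 0.3 m → arm 0.4 m, τ = 570 × 0.4 = 228 N·m clockwise.
Hanging mass: 3.1 × 10 = 31 N down at 1.47 m → arm 0.77 m, τ = 31 × 0.77 = 23.87 N·m counterclockwise.
Net moment of known loads = 99.13 N·m clockwise.
An unknown mass m at 1.12 m has arm 0.42 m; its moment is m·g·0.42 counterclockwise.
Setting net torque to zero: m × 10 × 0.42 = 99.13 → m = 99.13 / (10 × 0.42) = 23.6 kg.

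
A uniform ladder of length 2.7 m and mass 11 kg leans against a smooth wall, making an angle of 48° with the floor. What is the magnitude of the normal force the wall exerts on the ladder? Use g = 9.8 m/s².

N_wall ≈ 48.5 N

Take moments about the foot of the ladder.
Ladder weight 11×9.8 = 107.8 N acts at 1.35 m along the ladder; its horizontal arm is 1.35·cos48° = 0.9033 m → τ = 97.38 N·m clockwise.
Wall normal N acts horizontally at the top; its moment arm is the height L sinθ = 2.7·sin48° = 2.006 m, counterclockwise.
Balancing moments: N × 2.006 = 97.38, giving N = 48.5 N.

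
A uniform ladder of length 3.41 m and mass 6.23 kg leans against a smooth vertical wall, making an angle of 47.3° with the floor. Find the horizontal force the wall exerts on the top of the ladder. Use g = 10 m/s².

N_wall ≈ 28.7 N

Taking torques about the foot of the ladder:
Ladder weight 6.23×10 = 62.3 N acts at 1.705 m along the ladder; its horizontal arm is 1.705·cos47.3° = 1.156 m → τ = 72.02 N·m clockwise.
Wall normal N acts horizontally at the top; its moment arm is the height L sinθ = 3.41·sin47.3° = 2.506 m, counterclockwise.
For rotational equilibrium, N × 2.506 = 72.02, so N = 28.7 N.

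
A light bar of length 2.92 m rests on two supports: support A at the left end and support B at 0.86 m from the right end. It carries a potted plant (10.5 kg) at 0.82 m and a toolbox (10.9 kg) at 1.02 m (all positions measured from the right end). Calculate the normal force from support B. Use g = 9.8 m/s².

Taking torques about support A:
Potted plant: 10.5 × 9.8 = 102.9 N down at 0.82 m → arm 2.1 m, τ = 102.9 × 2.1 = 216.1 N·m clockwise.
Toolbox: 10.9 × 9.8 = 106.8 N down at 1.02 m → arm 1.9 m, τ = 106.8 × 1.9 = 202.9 N·m clockwise.
Net load moment about support A = 419 N·m clockwise.
Reaction R at support B is upward at 0.86 m, arm 2.06 m → moment R × 2.06 counterclockwise.
For rotational equilibrium, R × 2.06 = 419, so R = 203 N.

R_B ≈ 203 N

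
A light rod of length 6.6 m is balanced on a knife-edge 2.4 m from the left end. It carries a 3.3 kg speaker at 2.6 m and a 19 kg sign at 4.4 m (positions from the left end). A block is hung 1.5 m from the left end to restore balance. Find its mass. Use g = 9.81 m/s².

m ≈ 43 kg

Sum moments about the knife-edge (at 2.4 m from the left end) (the support reaction has zero arm there).
Speaker: 3.3 × 9.81 = 32.37 N down at 2.6 m → arm 0.2 m, τ = 32.37 × 0.2 = 6.474 N·m clockwise.
Sign: 19 × 9.81 = 186.4 N down at 4.4 m → arm 2 m, τ = 186.4 × 2 = 372.8 N·m clockwise.
Net moment of known loads = 379.3 N·m clockwise.
An unknown mass m at 1.5 m has arm 0.9 m; its moment is m·g·0.9 counterclockwise.
Setting net torque to zero: m × 9.81 × 0.9 = 379.3 → m = 379.3 / (9.81 × 0.9) = 43 kg.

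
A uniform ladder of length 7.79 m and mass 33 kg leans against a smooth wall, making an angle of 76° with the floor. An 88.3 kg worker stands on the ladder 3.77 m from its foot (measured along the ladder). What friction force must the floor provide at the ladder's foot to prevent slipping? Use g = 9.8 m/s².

About the foot of the ladder:
Ladder weight 33×9.8 = 323.4 N acts at 3.895 m along the ladder; its horizontal arm is 3.895·cos76° = 0.9423 m → τ = 304.7 N·m clockwise.
Worker: 88.3×9.8 = 865.3 N at 3.77 m → arm 0.912 m → τ = 789.2 N·m clockwise.
Wall normal N acts horizontally at the top; its moment arm is the height L sinθ = 7.79·sin76° = 7.559 m, counterclockwise.
Setting net torque to zero: N × 7.559 = 1094 → N = 145 N.
ΣFx = 0: friction at the foot balances the wall's push, so f = N_wall = 145 N.

f ≈ 145 N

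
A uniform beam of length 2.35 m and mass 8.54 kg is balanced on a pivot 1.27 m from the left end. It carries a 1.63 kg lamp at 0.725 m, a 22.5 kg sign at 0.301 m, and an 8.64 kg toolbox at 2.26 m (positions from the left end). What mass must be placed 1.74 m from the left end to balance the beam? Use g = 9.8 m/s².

m ≈ 31.8 kg

About the pivot (at 1.27 m from the left end):
Beam weight: 8.54 × 9.8 = 83.69 N down at 1.175 m → arm 0.095 m, τ = 83.69 × 0.095 = 7.951 N·m counterclockwise.
Lamp: 1.63 × 9.8 = 15.97 N down at 0.725 m → arm 0.545 m, τ = 15.97 × 0.545 = 8.704 N·m counterclockwise.
Sign: 22.5 × 9.8 = 220.5 N down at 0.301 m → arm 0.969 m, τ = 220.5 × 0.969 = 213.7 N·m counterclockwise.
Toolbox: 8.64 × 9.8 = 84.67 N down at 2.26 m → arm 0.99 m, τ = 84.67 × 0.99 = 83.82 N·m clockwise.
Net moment of known loads = 146.5 N·m counterclockwise.
An unknown mass m at 1.74 m has arm 0.47 m; its moment is m·g·0.47 clockwise.
Balancing moments: m × 9.8 × 0.47 = 146.5, giving m = 146.5 / (9.8 × 0.47) = 31.8 kg.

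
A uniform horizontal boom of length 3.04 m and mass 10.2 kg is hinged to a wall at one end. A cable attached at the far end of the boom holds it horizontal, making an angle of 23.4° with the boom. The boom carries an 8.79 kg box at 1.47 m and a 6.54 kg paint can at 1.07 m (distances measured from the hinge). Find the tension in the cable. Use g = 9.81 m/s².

About the hinge:
Beam weight: 10.2 × 9.81 = 100.1 N down at 1.52 m → arm 1.52 m, τ = 100.1 × 1.52 = 152.2 N·m clockwise.
Box: 8.79 × 9.81 = 86.23 N down at 1.47 m → arm 1.47 m, τ = 86.23 × 1.47 = 126.8 N·m clockwise.
Paint can: 6.54 × 9.81 = 64.16 N down at 1.07 m → arm 1.07 m, τ = 64.16 × 1.07 = 68.65 N·m clockwise.
Total clockwise load moment = 347.6 N·m.
The cable tension T acts at 3.04 m; only its component perpendicular to the boom, T sinθ, produces torque. sin 23.4° = 0.3971.
Balancing moments: T × 3.04 × 0.3971 = 347.6, giving T = 347.6 / 1.207 = 288 N.

T ≈ 288 N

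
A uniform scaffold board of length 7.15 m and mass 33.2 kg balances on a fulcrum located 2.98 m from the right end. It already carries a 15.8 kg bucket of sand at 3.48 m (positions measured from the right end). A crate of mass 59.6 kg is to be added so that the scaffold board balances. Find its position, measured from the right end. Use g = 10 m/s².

Take moments about the fulcrum (at 2.98 m from the right end).
Beam weight: 33.2 × 10 = 332 N down at 3.575 m → arm 0.595 m, τ = 332 × 0.595 = 197.5 N·m counterclockwise.
Bucket of sand: 15.8 × 10 = 158 N down at 3.48 m → arm 0.5 m, τ = 158 × 0.5 = 79 N·m counterclockwise.
Net moment of existing loads = 276.5 N·m counterclockwise.
The crate weighs 59.6 × 10 = 596 N and must supply an equal clockwise moment, so its lever arm about the fulcrum is 276.5 / 596 = 0.464 m.
That puts it at 2.98 − 0.464 = 2.52 m from the right end.

x ≈ 2.52 m from the right end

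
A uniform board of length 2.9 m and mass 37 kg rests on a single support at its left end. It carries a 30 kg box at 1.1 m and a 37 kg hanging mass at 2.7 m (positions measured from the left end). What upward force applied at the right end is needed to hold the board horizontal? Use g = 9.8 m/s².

F ≈ 630 N

Take moments about the left end.
Beam weight: 37 × 9.8 = 362.6 N down at 1.45 m → arm 1.45 m, τ = 362.6 × 1.45 = 525.8 N·m clockwise.
Box: 30 × 9.8 = 294 N down at 1.1 m → arm 1.1 m, τ = 294 × 1.1 = 323.4 N·m clockwise.
Hanging mass: 37 × 9.8 = 362.6 N down at 2.7 m → arm 2.7 m, τ = 362.6 × 2.7 = 979 N·m clockwise.
Net moment of the loads = 1828 N·m clockwise.
The upward force F acts at the right end, arm 2.9 m, giving F × 2.9 counterclockwise.
Balancing moments: F × 2.9 = 1828, giving F = 1828 / 2.9 = 630 N.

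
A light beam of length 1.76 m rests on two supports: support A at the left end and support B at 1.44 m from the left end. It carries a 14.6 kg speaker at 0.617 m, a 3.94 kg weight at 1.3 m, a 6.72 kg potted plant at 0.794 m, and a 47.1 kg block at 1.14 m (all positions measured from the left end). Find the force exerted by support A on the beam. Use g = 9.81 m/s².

R_A ≈ 211 N

Taking torques about support B:
Speaker: 14.6 × 9.81 = 143.2 N down at 0.617 m → arm 0.823 m, τ = 143.2 × 0.823 = 117.9 N·m counterclockwise.
Weight: 3.94 × 9.81 = 38.65 N down at 1.3 m → arm 0.14 m, τ = 38.65 × 0.14 = 5.411 N·m counterclockwise.
Potted plant: 6.72 × 9.81 = 65.92 N down at 0.794 m → arm 0.646 m, τ = 65.92 × 0.646 = 42.58 N·m counterclockwise.
Block: 47.1 × 9.81 = 462.1 N down at 1.14 m → arm 0.3 m, τ = 462.1 × 0.3 = 138.6 N·m counterclockwise.
Net load moment about support B = 304.5 N·m counterclockwise.
Reaction R at support A is upward at 0 m, arm 1.44 m → moment R × 1.44 clockwise.
Balancing moments: R × 1.44 = 304.5, giving R = 211 N.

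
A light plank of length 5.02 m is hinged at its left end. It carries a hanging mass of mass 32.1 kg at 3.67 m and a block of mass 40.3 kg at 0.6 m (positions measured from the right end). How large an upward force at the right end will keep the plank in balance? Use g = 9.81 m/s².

About the left end:
Hanging mass: 32.1 × 9.81 = 314.9 N down at 3.67 m → arm 1.35 m, τ = 314.9 × 1.35 = 425.1 N·m clockwise.
Block: 40.3 × 9.81 = 395.3 N down at 0.6 m → arm 4.42 m, τ = 395.3 × 4.42 = 1747 N·m clockwise.
Net moment of the loads = 2172 N·m clockwise.
The upward force F acts at the right end, arm 5.02 m, giving F × 5.02 counterclockwise.
Setting net torque to zero: F × 5.02 = 2172 → F = 2172 / 5.02 = 433 N.

F ≈ 433 N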